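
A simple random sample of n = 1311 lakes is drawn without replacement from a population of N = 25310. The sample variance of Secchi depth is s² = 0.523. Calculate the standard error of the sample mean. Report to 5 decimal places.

Under SRS without replacement, Var(ȳ) = (1 − f)·s²/n with f = n/N = 1311/25310 = 0.05179771.
Var(ȳ) = (1 − 0.05179771)·0.523/1311 = 0.94820229·3.9893211 × 10^-4 = 3.7826834 × 10^-4.
SE(ȳ) = √(3.7826834 × 10^-4) = 0.01945.

0.01945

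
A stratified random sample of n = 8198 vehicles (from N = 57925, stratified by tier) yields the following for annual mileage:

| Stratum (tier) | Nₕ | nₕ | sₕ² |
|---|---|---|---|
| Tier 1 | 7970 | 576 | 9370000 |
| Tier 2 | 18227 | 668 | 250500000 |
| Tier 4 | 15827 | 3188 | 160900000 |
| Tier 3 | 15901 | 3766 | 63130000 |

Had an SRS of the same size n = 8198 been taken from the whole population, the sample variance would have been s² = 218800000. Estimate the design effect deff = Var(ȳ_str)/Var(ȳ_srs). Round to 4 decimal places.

1.7470

Var(ȳ_str) = Σ Wₕ²(1−fₕ)sₕ²/nₕ with Wₕ = Nₕ/57925:
  Tier 1: (7970/57925)²·(1−576/7970)·9370000/576 = 285.70826
  Tier 2: (18227/57925)²·(1−668/18227)·250500000/668 = 35769.606
  Tier 4: (15827/57925)²·(1−3188/15827)·160900000/3188 = 3008.9638
  Tier 3: (15901/57925)²·(1−3766/15901)·63130000/3766 = 964.02347
  → Var(ȳ_str) = 40028.302.
Var(ȳ_srs) = (1 − 8198/57925)·218800000/8198 = 22912.138.
deff = 40028.302 / 22912.138 = 1.7470.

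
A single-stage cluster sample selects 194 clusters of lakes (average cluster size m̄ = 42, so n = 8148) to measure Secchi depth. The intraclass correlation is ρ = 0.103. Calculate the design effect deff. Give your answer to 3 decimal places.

5.223

deff = 1 + (42 − 1)·0.103 = 1 + 4.223 = 5.223.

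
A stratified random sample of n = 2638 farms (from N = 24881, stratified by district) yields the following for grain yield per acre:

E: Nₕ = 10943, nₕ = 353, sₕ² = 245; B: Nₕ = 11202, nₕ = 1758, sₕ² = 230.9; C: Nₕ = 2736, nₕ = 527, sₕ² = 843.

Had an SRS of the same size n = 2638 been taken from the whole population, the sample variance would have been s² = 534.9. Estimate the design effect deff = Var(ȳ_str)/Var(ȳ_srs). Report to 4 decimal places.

0.9267

Var(ȳ_str) = Σ Wₕ²(1−fₕ)sₕ²/nₕ with Wₕ = Nₕ/24881:
  E: (10943/24881)²·(1−353/10943)·245/353 = 0.12992361
  B: (11202/24881)²·(1−1758/11202)·230.9/1758 = 0.022445069
  C: (2736/24881)²·(1−527/2736)·843/527 = 0.015616838
  → Var(ȳ_str) = 0.16798552.
Var(ȳ_srs) = (1 − 2638/24881)·534.9/2638 = 0.18126892.
deff = 0.16798552 / 0.18126892 = 0.9267.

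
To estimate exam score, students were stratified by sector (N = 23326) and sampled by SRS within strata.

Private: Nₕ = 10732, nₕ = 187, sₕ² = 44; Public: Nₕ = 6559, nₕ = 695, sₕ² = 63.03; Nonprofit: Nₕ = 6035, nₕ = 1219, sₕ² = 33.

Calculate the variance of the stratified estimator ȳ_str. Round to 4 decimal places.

0.0568

Var(ȳ_str) = Σₕ Wₕ²(1 − fₕ)sₕ²/nₕ with Wₕ = Nₕ/N, N = 23326.
Private: Wₕ = 0.46008746; term = 0.46008746²·(1 − 0.01742452)·44/187 = 0.048939303.
Public: Wₕ = 0.28118837; term = 0.28118837²·(1 − 0.10596127)·63.03/695 = 0.0064108195.
Nonprofit: Wₕ = 0.25872417; term = 0.25872417²·(1 − 0.20198840)·33/1219 = 0.0014460837.
Sum = 0.056796206.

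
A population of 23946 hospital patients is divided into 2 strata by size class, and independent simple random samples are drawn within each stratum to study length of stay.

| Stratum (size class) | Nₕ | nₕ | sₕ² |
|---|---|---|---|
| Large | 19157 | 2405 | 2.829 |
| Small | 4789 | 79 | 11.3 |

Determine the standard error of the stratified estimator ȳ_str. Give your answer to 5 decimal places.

Var(ȳ_str) = Σₕ Wₕ²(1 − fₕ)sₕ²/nₕ with Wₕ = Nₕ/N, N = 23946.
Large: Wₕ = 0.80000835; term = 0.80000835²·(1 − 0.12554158)·2.829/2405 = 6.5833368 × 10^-4.
Small: Wₕ = 0.19999165; term = 0.19999165²·(1 − 0.01649614)·11.3/79 = 0.0056266661.
Sum = 0.0062849998.
SE = √(0.0062849998) = 0.07928.

0.07928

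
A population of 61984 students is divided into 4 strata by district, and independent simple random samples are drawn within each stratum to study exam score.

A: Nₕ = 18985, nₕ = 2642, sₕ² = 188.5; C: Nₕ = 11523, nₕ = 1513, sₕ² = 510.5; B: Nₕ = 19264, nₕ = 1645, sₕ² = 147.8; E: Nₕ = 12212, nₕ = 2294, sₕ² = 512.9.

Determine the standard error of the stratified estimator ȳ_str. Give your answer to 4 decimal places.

Var(ȳ_str) = Σₕ Wₕ²(1 − fₕ)sₕ²/nₕ with Wₕ = Nₕ/N, N = 61984.
A: Wₕ = 0.30628872; term = 0.30628872²·(1 − 0.13916250)·188.5/2642 = 0.005761847.
C: Wₕ = 0.18590281; term = 0.18590281²·(1 − 0.13130261)·510.5/1513 = 0.010129716.
B: Wₕ = 0.31078988; term = 0.31078988²·(1 − 0.08539244)·147.8/1645 = 0.0079373779.
E: Wₕ = 0.19701859; term = 0.19701859²·(1 − 0.18784802)·512.9/2294 = 0.0070484072.
Sum = 0.030877348.
SE = √(0.030877348) = 0.1757.

0.1757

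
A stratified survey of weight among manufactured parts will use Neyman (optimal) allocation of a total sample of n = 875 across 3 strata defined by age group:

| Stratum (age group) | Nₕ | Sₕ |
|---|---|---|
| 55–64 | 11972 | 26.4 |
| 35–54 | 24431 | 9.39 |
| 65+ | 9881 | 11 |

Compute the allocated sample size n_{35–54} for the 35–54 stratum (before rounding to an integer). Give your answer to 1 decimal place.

306.9

Neyman allocation: nₕ = n·NₕSₕ / Σⱼ NⱼSⱼ.
Σ NⱼSⱼ = 11972·26.4 + 24431·9.39 + 9881·11 = 654158.89.
n_{35–54} = 875·24431·9.39 / 654158.89 = 306.9.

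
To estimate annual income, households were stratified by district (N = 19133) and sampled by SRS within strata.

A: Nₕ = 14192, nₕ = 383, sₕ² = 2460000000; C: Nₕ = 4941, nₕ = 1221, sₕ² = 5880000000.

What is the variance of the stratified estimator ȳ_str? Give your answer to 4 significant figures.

3.680 × 10^6

Var(ȳ_str) = Σₕ Wₕ²(1 − fₕ)sₕ²/nₕ with Wₕ = Nₕ/N, N = 19133.
A: Wₕ = 0.74175508; term = 0.74175508²·(1 − 0.02698703)·2460000000/383 = 3.4385554 × 10^6.
C: Wₕ = 0.25824492; term = 0.25824492²·(1 − 0.24711597)·5880000000/1221 = 241798.34.
Sum = 3.6803537 × 10^6.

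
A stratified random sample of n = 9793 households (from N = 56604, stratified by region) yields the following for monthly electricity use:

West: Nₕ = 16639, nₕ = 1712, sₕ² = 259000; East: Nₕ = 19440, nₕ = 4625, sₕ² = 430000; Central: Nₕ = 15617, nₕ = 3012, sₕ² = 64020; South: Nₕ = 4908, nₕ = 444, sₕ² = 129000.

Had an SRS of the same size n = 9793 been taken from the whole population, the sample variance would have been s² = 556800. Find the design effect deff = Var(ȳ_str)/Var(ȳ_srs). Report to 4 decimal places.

Var(ȳ_str) = Σ Wₕ²(1−fₕ)sₕ²/nₕ with Wₕ = Nₕ/56604:
  West: (16639/56604)²·(1−1712/16639)·259000/1712 = 11.727394
  East: (19440/56604)²·(1−4625/19440)·430000/4625 = 8.3571922
  Central: (15617/56604)²·(1−3012/15617)·64020/3012 = 1.305891
  South: (4908/56604)²·(1−444/4908)·129000/444 = 1.9867409
  → Var(ȳ_str) = 23.377218.
Var(ȳ_srs) = (1 − 9793/56604)·556800/9793 = 47.020178.
deff = 23.377218 / 47.020178 = 0.4972.

0.4972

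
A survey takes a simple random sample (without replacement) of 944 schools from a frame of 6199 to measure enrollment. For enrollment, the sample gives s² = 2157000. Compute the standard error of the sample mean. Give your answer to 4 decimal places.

44.0113

Under SRS without replacement, Var(ȳ) = (1 − f)·s²/n with f = n/N = 944/6199 = 0.15228263.
Var(ȳ) = (1 − 0.15228263)·2157000/944 = 0.84771737·2284.9576 = 1936.9983.
SE(ȳ) = √(1936.9983) = 44.0113.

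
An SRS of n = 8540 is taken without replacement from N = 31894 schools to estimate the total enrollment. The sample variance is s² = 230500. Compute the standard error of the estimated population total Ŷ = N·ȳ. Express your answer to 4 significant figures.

Var(Ŷ) = N²·Var(ȳ) = N²·(1 − n/N)·s²/n.
f = 8540/31894 = 0.26776196; Var(ȳ) = 0.73223804·230500/8540 = 19.763568.
Var(Ŷ) = 31894² · 19.763568 = 2.010404 × 10^10.
SE(Ŷ) = √(2.010404 × 10^10) = 141800.

141800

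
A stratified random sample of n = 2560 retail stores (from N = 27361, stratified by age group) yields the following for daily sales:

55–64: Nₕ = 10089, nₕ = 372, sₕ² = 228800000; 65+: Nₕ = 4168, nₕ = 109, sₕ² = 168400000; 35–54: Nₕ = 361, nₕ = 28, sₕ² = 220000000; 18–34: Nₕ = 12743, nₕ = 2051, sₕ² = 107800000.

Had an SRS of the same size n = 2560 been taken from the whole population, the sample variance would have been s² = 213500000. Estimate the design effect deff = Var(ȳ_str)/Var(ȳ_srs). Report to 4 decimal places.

1.6705

Var(ȳ_str) = Σ Wₕ²(1−fₕ)sₕ²/nₕ with Wₕ = Nₕ/27361:
  55–64: (10089/27361)²·(1−372/10089)·228800000/372 = 80543.31
  65+: (4168/27361)²·(1−109/4168)·168400000/109 = 34913.904
  35–54: (361/27361)²·(1−28/361)·220000000/28 = 1261.6885
  18–34: (12743/27361)²·(1−2051/12743)·107800000/2051 = 9565.7671
  → Var(ȳ_str) = 126284.67.
Var(ȳ_srs) = (1 − 2560/27361)·213500000/2560 = 75595.36.
deff = 126284.67 / 75595.36 = 1.6705.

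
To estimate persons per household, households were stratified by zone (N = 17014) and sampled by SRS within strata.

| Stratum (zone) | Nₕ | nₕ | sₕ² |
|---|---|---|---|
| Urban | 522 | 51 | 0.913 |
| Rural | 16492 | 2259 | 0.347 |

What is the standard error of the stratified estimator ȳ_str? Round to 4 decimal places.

0.0118

Var(ȳ_str) = Σₕ Wₕ²(1 − fₕ)sₕ²/nₕ with Wₕ = Nₕ/N, N = 17014.
Urban: Wₕ = 0.03068062; term = 0.03068062²·(1 − 0.09770115)·0.913/51 = 1.5204745 × 10^-5.
Rural: Wₕ = 0.96931938; term = 0.96931938²·(1 − 0.13697550)·0.347/2259 = 1.2455758 × 10^-4.
Sum = 1.3976233 × 10^-4.
SE = √(1.3976233 × 10^-4) = 0.0118.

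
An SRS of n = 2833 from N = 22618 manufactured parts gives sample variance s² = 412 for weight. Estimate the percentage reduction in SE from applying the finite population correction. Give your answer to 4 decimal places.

f = n/N = 2833/22618 = 0.12525422.
SE_no-fpc = √(s²/n) = 0.38135138; SE_fpc = √((1−f)s²/n) = 0.35666973.
Ratio = √(1−f) = 0.93527845. Reduction = 100·(1 − 0.93527845) = 6.4722%.

6.4722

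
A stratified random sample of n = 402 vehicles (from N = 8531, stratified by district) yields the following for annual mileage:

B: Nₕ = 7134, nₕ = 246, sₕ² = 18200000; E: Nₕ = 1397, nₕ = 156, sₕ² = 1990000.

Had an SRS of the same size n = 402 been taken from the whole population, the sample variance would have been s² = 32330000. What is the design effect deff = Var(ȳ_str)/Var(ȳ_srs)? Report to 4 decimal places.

0.6558

Var(ȳ_str) = Σ Wₕ²(1−fₕ)sₕ²/nₕ with Wₕ = Nₕ/8531:
  B: (7134/8531)²·(1−246/7134)·18200000/246 = 49953.122
  E: (1397/8531)²·(1−156/1397)·1990000/156 = 303.87627
  → Var(ȳ_str) = 50256.998.
Var(ȳ_srs) = (1 − 402/8531)·32330000/402 = 76633.177.
deff = 50256.998 / 76633.177 = 0.6558.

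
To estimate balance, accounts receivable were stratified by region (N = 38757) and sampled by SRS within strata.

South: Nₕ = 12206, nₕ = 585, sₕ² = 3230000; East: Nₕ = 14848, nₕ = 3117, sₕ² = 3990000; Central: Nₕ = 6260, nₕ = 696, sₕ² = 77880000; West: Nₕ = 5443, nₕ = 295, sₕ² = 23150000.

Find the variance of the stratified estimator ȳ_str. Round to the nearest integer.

Var(ȳ_str) = Σₕ Wₕ²(1 − fₕ)sₕ²/nₕ with Wₕ = Nₕ/N, N = 38757.
South: Wₕ = 0.31493666; term = 0.31493666²·(1 − 0.04792725)·3230000/585 = 521.39062.
East: Wₕ = 0.38310499; term = 0.38310499²·(1 − 0.20992726)·3990000/3117 = 148.43584.
Central: Wₕ = 0.16151921; term = 0.16151921²·(1 − 0.11118211)·77880000/696 = 2594.6444.
West: Wₕ = 0.14043915; term = 0.14043915²·(1 − 0.05419805)·23150000/295 = 1463.8802.
Sum = 4728.3511.

4728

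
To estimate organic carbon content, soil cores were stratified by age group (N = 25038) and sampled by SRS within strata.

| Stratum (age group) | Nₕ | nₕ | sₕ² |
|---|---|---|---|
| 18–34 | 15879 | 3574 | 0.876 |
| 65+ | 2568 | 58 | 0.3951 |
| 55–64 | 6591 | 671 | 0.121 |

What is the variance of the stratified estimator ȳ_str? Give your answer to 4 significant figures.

Var(ȳ_str) = Σₕ Wₕ²(1 − fₕ)sₕ²/nₕ with Wₕ = Nₕ/N, N = 25038.
18–34: Wₕ = 0.63419602; term = 0.63419602²·(1 − 0.22507715)·0.876/3574 = 7.6393262 × 10^-5.
65+: Wₕ = 0.10256410; term = 0.10256410²·(1 − 0.02258567)·0.3951/58 = 7.0040382 × 10^-5.
55–64: Wₕ = 0.26323988; term = 0.26323988²·(1 − 0.10180549)·0.121/671 = 1.1223714 × 10^-5.
Sum = 1.5765736 × 10^-4.

1.577 × 10^-4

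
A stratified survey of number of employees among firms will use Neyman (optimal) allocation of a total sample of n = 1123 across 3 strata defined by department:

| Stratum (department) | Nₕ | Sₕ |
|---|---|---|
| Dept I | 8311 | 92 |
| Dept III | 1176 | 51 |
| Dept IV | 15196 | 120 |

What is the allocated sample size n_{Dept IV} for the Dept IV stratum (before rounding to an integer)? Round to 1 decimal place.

773.3

Neyman allocation: nₕ = n·NₕSₕ / Σⱼ NⱼSⱼ.
Σ NⱼSⱼ = 8311·92 + 1176·51 + 15196·120 = 2.648108 × 10^6.
n_{Dept IV} = 1123·15196·120 / (2.648108 × 10^6) = 773.3.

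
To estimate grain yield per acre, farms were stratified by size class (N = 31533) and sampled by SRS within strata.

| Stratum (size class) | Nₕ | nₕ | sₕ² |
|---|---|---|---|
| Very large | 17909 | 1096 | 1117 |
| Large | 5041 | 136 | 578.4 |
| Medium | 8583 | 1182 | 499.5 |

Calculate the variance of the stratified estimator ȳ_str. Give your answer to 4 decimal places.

0.4414

Var(ȳ_str) = Σₕ Wₕ²(1 − fₕ)sₕ²/nₕ with Wₕ = Nₕ/N, N = 31533.
Very large: Wₕ = 0.56794469; term = 0.56794469²·(1 − 0.06119828)·1117/1096 = 0.30862321.
Large: Wₕ = 0.15986427; term = 0.15986427²·(1 − 0.02697877)·578.4/136 = 0.10575831.
Medium: Wₕ = 0.27219104; term = 0.27219104²·(1 − 0.13771409)·499.5/1182 = 0.02699709.
Sum = 0.44137861.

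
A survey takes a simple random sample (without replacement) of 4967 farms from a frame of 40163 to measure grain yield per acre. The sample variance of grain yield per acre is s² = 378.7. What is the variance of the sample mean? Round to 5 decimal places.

0.06681

Under SRS without replacement, Var(ȳ) = (1 − f)·s²/n with f = n/N = 4967/40163 = 0.12367104.
Var(ȳ) = (1 − 0.12367104)·378.7/4967 = 0.87632896·0.076243205 = 0.066814129.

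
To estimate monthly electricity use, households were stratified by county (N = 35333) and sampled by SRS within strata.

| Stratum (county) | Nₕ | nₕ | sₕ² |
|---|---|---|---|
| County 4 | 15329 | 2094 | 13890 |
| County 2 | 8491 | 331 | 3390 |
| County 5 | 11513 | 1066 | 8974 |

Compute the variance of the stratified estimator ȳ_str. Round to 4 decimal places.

Var(ȳ_str) = Σₕ Wₕ²(1 − fₕ)sₕ²/nₕ with Wₕ = Nₕ/N, N = 35333.
County 4: Wₕ = 0.43384372; term = 0.43384372²·(1 − 0.13660382)·13890/2094 = 1.0779592.
County 2: Wₕ = 0.24031359; term = 0.24031359²·(1 − 0.03898245)·3390/331 = 0.56840734.
County 5: Wₕ = 0.32584270; term = 0.32584270²·(1 − 0.09259098)·8974/1066 = 0.81105057.
Sum = 2.4574171.

2.4574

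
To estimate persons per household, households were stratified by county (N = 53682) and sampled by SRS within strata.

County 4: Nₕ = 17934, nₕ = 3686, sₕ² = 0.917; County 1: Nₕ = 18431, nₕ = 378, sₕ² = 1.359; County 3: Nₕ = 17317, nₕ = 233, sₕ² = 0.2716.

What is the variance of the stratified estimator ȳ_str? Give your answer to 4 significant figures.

5.568 × 10^-4

Var(ȳ_str) = Σₕ Wₕ²(1 − fₕ)sₕ²/nₕ with Wₕ = Nₕ/N, N = 53682.
County 4: Wₕ = 0.33407846; term = 0.33407846²·(1 − 0.20553139)·0.917/3686 = 2.2059096 × 10^-5.
County 1: Wₕ = 0.34333669; term = 0.34333669²·(1 − 0.02050893)·1.359/378 = 4.1511513 × 10^-4.
County 3: Wₕ = 0.32258485; term = 0.32258485²·(1 − 0.01345499)·0.2716/233 = 1.1966818 × 10^-4.
Sum = 5.5684241 × 10^-4.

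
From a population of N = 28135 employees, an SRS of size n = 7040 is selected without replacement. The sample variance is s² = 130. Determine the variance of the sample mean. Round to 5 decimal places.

Under SRS without replacement, Var(ȳ) = (1 − f)·s²/n with f = n/N = 7040/28135 = 0.25022214.
Var(ȳ) = (1 − 0.25022214)·130/7040 = 0.74977786·0.018465909 = 0.01384533.

0.01385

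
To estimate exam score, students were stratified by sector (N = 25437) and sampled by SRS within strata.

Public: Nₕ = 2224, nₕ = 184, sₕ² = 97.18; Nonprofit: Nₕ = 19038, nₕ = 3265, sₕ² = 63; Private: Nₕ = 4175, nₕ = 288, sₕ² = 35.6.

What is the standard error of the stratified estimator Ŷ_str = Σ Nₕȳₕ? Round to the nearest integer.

Var(Ŷ_str) = Σₕ Nₕ²(1 − fₕ)sₕ²/nₕ.
Public: 2224²·(1 − 184/2224)·97.18/184 = 2.3962053 × 10^6.
Nonprofit: 19038²·(1 − 3265/19038)·63/3265 = 5.7941934 × 10^6.
Private: 4175²·(1 − 288/4175)·35.6/288 = 2.0059889 × 10^6.
Sum = 1.0196388 × 10^7.
SE = √(1.0196388 × 10^7) = 3193.

3193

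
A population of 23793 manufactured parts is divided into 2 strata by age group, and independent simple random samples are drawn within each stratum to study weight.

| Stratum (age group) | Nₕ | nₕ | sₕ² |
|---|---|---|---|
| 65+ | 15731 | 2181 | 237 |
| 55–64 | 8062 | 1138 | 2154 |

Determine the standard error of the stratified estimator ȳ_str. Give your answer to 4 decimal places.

0.4770

Var(ȳ_str) = Σₕ Wₕ²(1 − fₕ)sₕ²/nₕ with Wₕ = Nₕ/N, N = 23793.
65+: Wₕ = 0.66116085; term = 0.66116085²·(1 − 0.13864344)·237/2181 = 0.040915692.
55–64: Wₕ = 0.33883915; term = 0.33883915²·(1 − 0.14115604)·2154/1138 = 0.18664007.
Sum = 0.22755576.
SE = √(0.22755576) = 0.4770.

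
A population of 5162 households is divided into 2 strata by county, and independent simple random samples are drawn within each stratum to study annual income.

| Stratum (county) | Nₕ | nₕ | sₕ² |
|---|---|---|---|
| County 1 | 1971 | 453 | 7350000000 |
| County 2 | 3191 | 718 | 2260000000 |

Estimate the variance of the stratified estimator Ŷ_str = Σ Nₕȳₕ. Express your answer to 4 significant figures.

Var(Ŷ_str) = Σₕ Nₕ²(1 − fₕ)sₕ²/nₕ.
County 1: 1971²·(1 − 453/1971)·7350000000/453 = 4.8545338 × 10^13.
County 2: 3191²·(1 − 718/3191)·2260000000/718 = 2.4839046 × 10^13.
Sum = 7.3384384 × 10^13.

7.338 × 10^13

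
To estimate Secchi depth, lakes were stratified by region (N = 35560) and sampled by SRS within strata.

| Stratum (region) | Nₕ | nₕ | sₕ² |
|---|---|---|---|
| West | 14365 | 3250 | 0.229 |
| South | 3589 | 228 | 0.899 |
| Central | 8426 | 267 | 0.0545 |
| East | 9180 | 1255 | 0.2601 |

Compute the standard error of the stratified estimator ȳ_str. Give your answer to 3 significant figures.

0.00834

Var(ȳ_str) = Σₕ Wₕ²(1 − fₕ)sₕ²/nₕ with Wₕ = Nₕ/N, N = 35560.
West: Wₕ = 0.40396513; term = 0.40396513²·(1 − 0.22624434)·0.229/3250 = 8.8970025 × 10^-6.
South: Wₕ = 0.10092801; term = 0.10092801²·(1 − 0.06352744)·0.899/228 = 3.7613462 × 10^-5.
Central: Wₕ = 0.23695163; term = 0.23695163²·(1 − 0.03168763)·0.0545/267 = 1.1097371 × 10^-5.
East: Wₕ = 0.25815523; term = 0.25815523²·(1 − 0.13671024)·0.2601/1255 = 1.1923811 × 10^-5.
Sum = 6.9531647 × 10^-5.
SE = √(6.9531647 × 10^-5) = 0.00834.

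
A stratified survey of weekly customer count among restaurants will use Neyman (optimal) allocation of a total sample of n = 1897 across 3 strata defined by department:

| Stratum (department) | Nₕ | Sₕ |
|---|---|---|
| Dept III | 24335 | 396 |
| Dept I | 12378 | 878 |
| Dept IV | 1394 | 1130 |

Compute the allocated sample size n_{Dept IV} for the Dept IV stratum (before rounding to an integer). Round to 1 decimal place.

135.3

Neyman allocation: nₕ = n·NₕSₕ / Σⱼ NⱼSⱼ.
Σ NⱼSⱼ = 24335·396 + 12378·878 + 1394·1130 = 2.2079764 × 10^7.
n_{Dept IV} = 1897·1394·1130 / (2.2079764 × 10^7) = 135.3.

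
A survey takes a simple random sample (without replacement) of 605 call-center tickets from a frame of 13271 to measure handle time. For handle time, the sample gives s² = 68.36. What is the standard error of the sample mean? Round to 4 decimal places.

Under SRS without replacement, Var(ȳ) = (1 − f)·s²/n with f = n/N = 605/13271 = 0.04558812.
Var(ȳ) = (1 − 0.04558812)·68.36/605 = 0.95441188·0.11299174 = 0.10784065.
SE(ȳ) = √(0.10784065) = 0.3284.

0.3284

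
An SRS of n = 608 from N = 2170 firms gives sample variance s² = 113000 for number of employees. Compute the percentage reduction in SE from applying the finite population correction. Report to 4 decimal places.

f = n/N = 608/2170 = 0.28018433.
SE_no-fpc = √(s²/n) = 13.632874; SE_fpc = √((1−f)s²/n) = 11.566397.
Ratio = √(1−f) = 0.84841951. Reduction = 100·(1 − 0.84841951) = 15.1580%.

15.1580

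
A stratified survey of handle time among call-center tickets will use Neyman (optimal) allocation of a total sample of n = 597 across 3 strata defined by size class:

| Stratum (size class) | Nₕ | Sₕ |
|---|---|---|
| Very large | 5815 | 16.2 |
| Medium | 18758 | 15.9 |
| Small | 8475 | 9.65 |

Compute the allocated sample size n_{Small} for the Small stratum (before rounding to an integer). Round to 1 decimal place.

Neyman allocation: nₕ = n·NₕSₕ / Σⱼ NⱼSⱼ.
Σ NⱼSⱼ = 5815·16.2 + 18758·15.9 + 8475·9.65 = 474238.95.
n_{Small} = 597·8475·9.65 / 474238.95 = 103.0.

103.0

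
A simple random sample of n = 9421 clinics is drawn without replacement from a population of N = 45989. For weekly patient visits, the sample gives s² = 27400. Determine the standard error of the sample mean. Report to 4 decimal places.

1.5207

Under SRS without replacement, Var(ȳ) = (1 − f)·s²/n with f = n/N = 9421/45989 = 0.20485333.
Var(ȳ) = (1 − 0.20485333)·27400/9421 = 0.79514667·2.9083961 = 2.3126015.
SE(ȳ) = √(2.3126015) = 1.5207.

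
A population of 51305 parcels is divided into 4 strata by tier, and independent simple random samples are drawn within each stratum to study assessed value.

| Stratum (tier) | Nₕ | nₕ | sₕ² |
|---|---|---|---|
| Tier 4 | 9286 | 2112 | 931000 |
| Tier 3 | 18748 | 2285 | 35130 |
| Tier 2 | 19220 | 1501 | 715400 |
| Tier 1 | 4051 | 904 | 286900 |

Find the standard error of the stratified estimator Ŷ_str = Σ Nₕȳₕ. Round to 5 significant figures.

447740

Var(Ŷ_str) = Σₕ Nₕ²(1 − fₕ)sₕ²/nₕ.
Tier 4: 9286²·(1 − 2112/9286)·931000/2112 = 2.9366069 × 10^10.
Tier 3: 18748²·(1 − 2285/18748)·35130/2285 = 4.7452147 × 10^9.
Tier 2: 19220²·(1 − 1501/19220)·715400/1501 = 1.6231581 × 10^11.
Tier 1: 4051²·(1 − 904/4051)·286900/904 = 4.0459555 × 10^9.
Sum = 2.0047305 × 10^11.
SE = √(2.0047305 × 10^11) = 447740.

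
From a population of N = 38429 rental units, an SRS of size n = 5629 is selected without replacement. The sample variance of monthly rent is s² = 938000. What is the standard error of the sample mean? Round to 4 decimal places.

11.9260

Under SRS without replacement, Var(ȳ) = (1 − f)·s²/n with f = n/N = 5629/38429 = 0.14647792.
Var(ȳ) = (1 − 0.14647792)·938000/5629 = 0.85352208·166.63706 = 142.22841.
SE(ȳ) = √(142.22841) = 11.9260.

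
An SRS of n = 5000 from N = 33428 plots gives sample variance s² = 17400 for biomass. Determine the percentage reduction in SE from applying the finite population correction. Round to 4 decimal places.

f = n/N = 5000/33428 = 0.14957521.
SE_no-fpc = √(s²/n) = 1.8654758; SE_fpc = √((1−f)s²/n) = 1.7203134.
Ratio = √(1−f) = 0.92218479. Reduction = 100·(1 − 0.92218479) = 7.7815%.

7.7815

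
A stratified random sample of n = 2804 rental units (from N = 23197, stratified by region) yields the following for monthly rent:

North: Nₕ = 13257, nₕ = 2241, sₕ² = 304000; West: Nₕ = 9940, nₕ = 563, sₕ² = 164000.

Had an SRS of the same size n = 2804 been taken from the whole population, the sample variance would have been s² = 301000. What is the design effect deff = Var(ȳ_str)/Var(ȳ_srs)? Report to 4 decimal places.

0.9248

Var(ȳ_str) = Σ Wₕ²(1−fₕ)sₕ²/nₕ with Wₕ = Nₕ/23197:
  North: (13257/23197)²·(1−2241/13257)·304000/2241 = 36.816056
  West: (9940/23197)²·(1−563/9940)·164000/563 = 50.457079
  → Var(ȳ_str) = 87.273135.
Var(ȳ_srs) = (1 − 2804/23197)·301000/2804 = 94.370832.
deff = 87.273135 / 94.370832 = 0.9248.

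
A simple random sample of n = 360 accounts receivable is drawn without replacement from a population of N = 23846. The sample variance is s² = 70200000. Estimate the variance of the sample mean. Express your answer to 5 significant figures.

Under SRS without replacement, Var(ȳ) = (1 − f)·s²/n with f = n/N = 360/23846 = 0.01509687.
Var(ȳ) = (1 − 0.01509687)·70200000/360 = 0.98490313·195000 = 192056.11.

192060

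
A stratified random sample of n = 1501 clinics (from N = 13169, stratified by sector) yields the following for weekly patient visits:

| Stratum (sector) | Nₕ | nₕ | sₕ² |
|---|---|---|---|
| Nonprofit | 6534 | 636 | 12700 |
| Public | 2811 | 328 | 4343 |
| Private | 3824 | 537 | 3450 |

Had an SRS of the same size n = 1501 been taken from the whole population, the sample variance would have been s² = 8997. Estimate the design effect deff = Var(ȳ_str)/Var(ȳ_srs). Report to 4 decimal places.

Var(ȳ_str) = Σ Wₕ²(1−fₕ)sₕ²/nₕ with Wₕ = Nₕ/13169:
  Nonprofit: (6534/13169)²·(1−636/6534)·12700/636 = 4.4373625
  Public: (2811/13169)²·(1−328/2811)·4343/328 = 0.53290274
  Private: (3824/13169)²·(1−537/3824)·3450/537 = 0.46564699
  → Var(ȳ_str) = 5.4359122.
Var(ȳ_srs) = (1 − 1501/13169)·8997/1501 = 5.3108086.
deff = 5.4359122 / 5.3108086 = 1.0236.

1.0236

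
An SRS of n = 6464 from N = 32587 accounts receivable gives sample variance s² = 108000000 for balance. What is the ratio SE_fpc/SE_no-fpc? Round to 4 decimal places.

0.8953

f = n/N = 6464/32587 = 0.19836131.
SE_no-fpc = √(s²/n) = 129.25912; SE_fpc = √((1−f)s²/n) = 115.73122.
Ratio = √(1−f) = 0.89534278.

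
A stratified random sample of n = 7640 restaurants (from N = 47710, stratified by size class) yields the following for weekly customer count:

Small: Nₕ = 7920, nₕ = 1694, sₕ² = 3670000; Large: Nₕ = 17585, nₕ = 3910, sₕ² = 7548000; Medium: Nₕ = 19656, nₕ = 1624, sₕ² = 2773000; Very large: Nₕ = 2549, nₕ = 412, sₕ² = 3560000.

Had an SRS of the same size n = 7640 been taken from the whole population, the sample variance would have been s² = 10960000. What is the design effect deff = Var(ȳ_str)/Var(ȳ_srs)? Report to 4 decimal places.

Var(ȳ_str) = Σ Wₕ²(1−fₕ)sₕ²/nₕ with Wₕ = Nₕ/47710:
  Small: (7920/47710)²·(1−1694/7920)·3670000/1694 = 46.931899
  Large: (17585/47710)²·(1−3910/17585)·7548000/3910 = 203.94169
  Medium: (19656/47710)²·(1−1624/19656)·2773000/1624 = 265.87901
  Very large: (2549/47710)²·(1−412/2549)·3560000/412 = 20.677989
  → Var(ȳ_str) = 537.43059.
Var(ȳ_srs) = (1 − 7640/47710)·10960000/7640 = 1204.8337.
deff = 537.43059 / 1204.8337 = 0.4461.

0.4461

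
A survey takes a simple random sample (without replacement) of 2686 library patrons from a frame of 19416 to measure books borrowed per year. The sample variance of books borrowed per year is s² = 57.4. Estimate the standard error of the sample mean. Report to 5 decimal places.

Under SRS without replacement, Var(ȳ) = (1 − f)·s²/n with f = n/N = 2686/19416 = 0.13833951.
Var(ȳ) = (1 − 0.13833951)·57.4/2686 = 0.86166049·0.021370067 = 0.018413742.
SE(ȳ) = √(0.018413742) = 0.13570.

0.13570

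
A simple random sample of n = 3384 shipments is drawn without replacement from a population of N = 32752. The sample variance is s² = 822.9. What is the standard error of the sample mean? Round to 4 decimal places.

Under SRS without replacement, Var(ȳ) = (1 − f)·s²/n with f = n/N = 3384/32752 = 0.10332193.
Var(ȳ) = (1 − 0.10332193)·822.9/3384 = 0.89667807·0.24317376 = 0.21804858.
SE(ȳ) = √(0.21804858) = 0.4670.

0.4670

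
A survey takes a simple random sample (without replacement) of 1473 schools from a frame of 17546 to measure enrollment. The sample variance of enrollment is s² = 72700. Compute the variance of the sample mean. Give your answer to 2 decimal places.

Under SRS without replacement, Var(ȳ) = (1 − f)·s²/n with f = n/N = 1473/17546 = 0.08395076.
Var(ȳ) = (1 − 0.08395076)·72700/1473 = 0.91604924·49.355058 = 45.211663.

45.21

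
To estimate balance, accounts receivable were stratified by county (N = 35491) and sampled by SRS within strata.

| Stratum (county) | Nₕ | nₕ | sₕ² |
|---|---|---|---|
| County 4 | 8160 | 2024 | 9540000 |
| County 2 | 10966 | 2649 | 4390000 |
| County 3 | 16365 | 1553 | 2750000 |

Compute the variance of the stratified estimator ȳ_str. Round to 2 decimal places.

648.12

Var(ȳ_str) = Σₕ Wₕ²(1 − fₕ)sₕ²/nₕ with Wₕ = Nₕ/N, N = 35491.
County 4: Wₕ = 0.22991744; term = 0.22991744²·(1 − 0.24803922)·9540000/2024 = 187.36001.
County 2: Wₕ = 0.30897974; term = 0.30897974²·(1 − 0.24156484)·4390000/2649 = 119.99441.
County 3: Wₕ = 0.46110281; term = 0.46110281²·(1 − 0.09489765)·2750000/1553 = 340.76461.
Sum = 648.11903.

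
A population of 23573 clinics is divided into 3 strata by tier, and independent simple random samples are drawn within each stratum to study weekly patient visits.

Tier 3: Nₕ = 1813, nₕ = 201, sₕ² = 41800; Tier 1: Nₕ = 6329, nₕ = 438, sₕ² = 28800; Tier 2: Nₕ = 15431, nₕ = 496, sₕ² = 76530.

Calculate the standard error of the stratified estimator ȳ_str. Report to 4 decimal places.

Var(ȳ_str) = Σₕ Wₕ²(1 − fₕ)sₕ²/nₕ with Wₕ = Nₕ/N, N = 23573.
Tier 3: Wₕ = 0.07691002; term = 0.07691002²·(1 − 0.11086597)·41800/201 = 1.0937381.
Tier 1: Wₕ = 0.26848513; term = 0.26848513²·(1 − 0.06920525)·28800/438 = 4.4117692.
Tier 2: Wₕ = 0.65460484; term = 0.65460484²·(1 − 0.03214309)·76530/496 = 63.991107.
Sum = 69.496614.
SE = √(69.496614) = 8.3365.

8.3365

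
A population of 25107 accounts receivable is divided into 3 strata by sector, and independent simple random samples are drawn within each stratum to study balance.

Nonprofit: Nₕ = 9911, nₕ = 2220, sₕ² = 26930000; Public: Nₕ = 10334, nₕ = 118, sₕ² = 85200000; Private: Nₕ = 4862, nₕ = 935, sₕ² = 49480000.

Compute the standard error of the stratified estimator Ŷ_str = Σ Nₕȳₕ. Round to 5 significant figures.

8.8409 × 10^6

Var(Ŷ_str) = Σₕ Nₕ²(1 − fₕ)sₕ²/nₕ.
Nonprofit: 9911²·(1 − 2220/9911)·26930000/2220 = 9.246634 × 10^11.
Public: 10334²·(1 − 118/10334)·85200000/118 = 7.6226667 × 10^13.
Private: 4862²·(1 − 935/4862)·49480000/935 = 1.0104014 × 10^12.
Sum = 7.8161732 × 10^13.
SE = √(7.8161732 × 10^13) = 8.8409 × 10^6.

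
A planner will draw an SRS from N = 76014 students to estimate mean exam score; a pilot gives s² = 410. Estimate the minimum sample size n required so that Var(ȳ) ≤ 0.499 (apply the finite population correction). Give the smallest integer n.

Without fpc, n₀ = s²/D = 410/0.499 = 821.6433.
With fpc, (1 − n/N)·s²/n ≤ D requires n ≥ n₀/(1 + n₀/N) = 821.6433/(1 + 821.6433/76014) = 812.8570.
Rounding up, n = 813.

813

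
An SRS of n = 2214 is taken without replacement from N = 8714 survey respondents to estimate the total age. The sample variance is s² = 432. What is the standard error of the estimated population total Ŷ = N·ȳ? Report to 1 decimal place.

Var(Ŷ) = N²·Var(ȳ) = N²·(1 − n/N)·s²/n.
f = 2214/8714 = 0.25407390; Var(ȳ) = 0.74592610·432/2214 = 0.14554656.
Var(Ŷ) = 8714² · 0.14554656 = 1.1051903 × 10^7.
SE(Ŷ) = √(1.1051903 × 10^7) = 3324.4.

3324.4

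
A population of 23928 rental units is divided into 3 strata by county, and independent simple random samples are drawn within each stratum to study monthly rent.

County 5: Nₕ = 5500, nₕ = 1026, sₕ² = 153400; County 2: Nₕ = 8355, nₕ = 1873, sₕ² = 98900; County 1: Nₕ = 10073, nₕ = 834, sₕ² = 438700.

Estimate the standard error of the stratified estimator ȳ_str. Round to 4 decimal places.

Var(ȳ_str) = Σₕ Wₕ²(1 − fₕ)sₕ²/nₕ with Wₕ = Nₕ/N, N = 23928.
County 5: Wₕ = 0.22985624; term = 0.22985624²·(1 − 0.18654545)·153400/1026 = 6.4257506.
County 2: Wₕ = 0.34917252; term = 0.34917252²·(1 − 0.22417714)·98900/1873 = 4.9946055.
County 1: Wₕ = 0.42097125; term = 0.42097125²·(1 − 0.08279559)·438700/834 = 85.501274.
Sum = 96.92163.
SE = √(96.92163) = 9.8449.

9.8449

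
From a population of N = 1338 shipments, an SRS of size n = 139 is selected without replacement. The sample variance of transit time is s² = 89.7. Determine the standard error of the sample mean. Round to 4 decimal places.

Under SRS without replacement, Var(ȳ) = (1 − f)·s²/n with f = n/N = 139/1338 = 0.10388640.
Var(ȳ) = (1 − 0.10388640)·89.7/139 = 0.89611360·0.64532374 = 0.57828338.
SE(ȳ) = √(0.57828338) = 0.7604.

0.7604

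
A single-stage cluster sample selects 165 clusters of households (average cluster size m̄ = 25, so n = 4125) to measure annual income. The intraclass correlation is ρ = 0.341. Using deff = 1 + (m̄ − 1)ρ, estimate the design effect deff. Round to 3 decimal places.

deff = 1 + (25 − 1)·0.341 = 1 + 8.184 = 9.184.

9.184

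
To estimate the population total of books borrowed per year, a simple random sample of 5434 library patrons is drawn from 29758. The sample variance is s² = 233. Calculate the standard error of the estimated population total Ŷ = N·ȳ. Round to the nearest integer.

5571

Var(Ŷ) = N²·Var(ȳ) = N²·(1 − n/N)·s²/n.
f = 5434/29758 = 0.18260636; Var(ȳ) = 0.81739364·233/5434 = 0.035048347.
Var(Ŷ) = 29758² · 0.035048347 = 3.1036663 × 10^7.
SE(Ŷ) = √(3.1036663 × 10^7) = 5571.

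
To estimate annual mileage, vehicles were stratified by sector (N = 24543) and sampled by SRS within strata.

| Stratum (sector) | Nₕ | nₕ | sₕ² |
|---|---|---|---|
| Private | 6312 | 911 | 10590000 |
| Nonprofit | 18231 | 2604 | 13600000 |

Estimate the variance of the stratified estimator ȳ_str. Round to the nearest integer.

3128

Var(ȳ_str) = Σₕ Wₕ²(1 − fₕ)sₕ²/nₕ with Wₕ = Nₕ/N, N = 24543.
Private: Wₕ = 0.25718127; term = 0.25718127²·(1 − 0.14432826)·10590000/911 = 657.90541.
Nonprofit: Wₕ = 0.74281873; term = 0.74281873²·(1 − 0.14283364)·13600000/2604 = 2470.1808.
Sum = 3128.0862.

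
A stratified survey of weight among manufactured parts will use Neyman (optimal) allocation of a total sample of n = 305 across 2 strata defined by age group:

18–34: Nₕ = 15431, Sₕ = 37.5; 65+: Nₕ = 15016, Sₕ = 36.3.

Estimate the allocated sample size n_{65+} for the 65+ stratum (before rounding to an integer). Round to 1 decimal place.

147.9

Neyman allocation: nₕ = n·NₕSₕ / Σⱼ NⱼSⱼ.
Σ NⱼSⱼ = 15431·37.5 + 15016·36.3 = 1.1237433 × 10^6.
n_{65+} = 305·15016·36.3 / (1.1237433 × 10^6) = 147.9.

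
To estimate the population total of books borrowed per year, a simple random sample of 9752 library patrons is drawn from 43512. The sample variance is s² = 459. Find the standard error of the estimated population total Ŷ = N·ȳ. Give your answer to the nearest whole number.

8315

Var(Ŷ) = N²·Var(ȳ) = N²·(1 − n/N)·s²/n.
f = 9752/43512 = 0.22412208; Var(ȳ) = 0.77587792·459/9752 = 0.036518454.
Var(Ŷ) = 43512² · 0.036518454 = 6.9140175 × 10^7.
SE(Ŷ) = √(6.9140175 × 10^7) = 8315.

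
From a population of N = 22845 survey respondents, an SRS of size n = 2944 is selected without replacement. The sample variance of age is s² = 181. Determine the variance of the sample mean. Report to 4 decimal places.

Under SRS without replacement, Var(ȳ) = (1 − f)·s²/n with f = n/N = 2944/22845 = 0.12886846.
Var(ȳ) = (1 − 0.12886846)·181/2944 = 0.87113154·0.061480978 = 0.053558019.

0.0536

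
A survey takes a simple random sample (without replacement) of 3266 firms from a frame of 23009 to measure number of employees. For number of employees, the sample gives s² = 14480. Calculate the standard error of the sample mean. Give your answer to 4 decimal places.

1.9504

Under SRS without replacement, Var(ȳ) = (1 − f)·s²/n with f = n/N = 3266/23009 = 0.14194446.
Var(ȳ) = (1 − 0.14194446)·14480/3266 = 0.85805554·4.4335579 = 3.8042389.
SE(ȳ) = √(3.8042389) = 1.9504.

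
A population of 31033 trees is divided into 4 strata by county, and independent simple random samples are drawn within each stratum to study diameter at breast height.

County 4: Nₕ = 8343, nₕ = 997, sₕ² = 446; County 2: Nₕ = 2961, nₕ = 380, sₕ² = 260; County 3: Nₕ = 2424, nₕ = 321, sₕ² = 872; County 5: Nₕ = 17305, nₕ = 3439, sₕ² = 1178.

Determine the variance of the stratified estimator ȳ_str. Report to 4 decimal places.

Var(ȳ_str) = Σₕ Wₕ²(1 − fₕ)sₕ²/nₕ with Wₕ = Nₕ/N, N = 31033.
County 4: Wₕ = 0.26884284; term = 0.26884284²·(1 − 0.11950138)·446/997 = 0.02846855.
County 2: Wₕ = 0.09541456; term = 0.09541456²·(1 − 0.12833502)·260/380 = 0.0054296101.
County 3: Wₕ = 0.07811040; term = 0.07811040²·(1 − 0.13242574)·872/321 = 0.014379236.
County 5: Wₕ = 0.55763220; term = 0.55763220²·(1 − 0.19872869)·1178/3439 = 0.085347026.
Sum = 0.13362442.

0.1336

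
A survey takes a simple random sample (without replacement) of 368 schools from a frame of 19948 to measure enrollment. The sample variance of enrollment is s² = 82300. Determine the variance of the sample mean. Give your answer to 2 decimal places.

Under SRS without replacement, Var(ȳ) = (1 − f)·s²/n with f = n/N = 368/19948 = 0.01844796.
Var(ȳ) = (1 − 0.01844796)·82300/368 = 0.98155204·223.6413 = 219.51558.

219.52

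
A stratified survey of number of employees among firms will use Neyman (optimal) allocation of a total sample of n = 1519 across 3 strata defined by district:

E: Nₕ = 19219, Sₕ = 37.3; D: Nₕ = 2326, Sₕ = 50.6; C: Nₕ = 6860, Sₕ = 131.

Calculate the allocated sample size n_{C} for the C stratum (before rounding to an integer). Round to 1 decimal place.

787.6

Neyman allocation: nₕ = n·NₕSₕ / Σⱼ NⱼSⱼ.
Σ NⱼSⱼ = 19219·37.3 + 2326·50.6 + 6860·131 = 1.7332243 × 10^6.
n_{C} = 1519·6860·131 / (1.7332243 × 10^6) = 787.6.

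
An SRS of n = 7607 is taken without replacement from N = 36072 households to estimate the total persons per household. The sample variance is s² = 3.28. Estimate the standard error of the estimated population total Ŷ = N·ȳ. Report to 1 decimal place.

665.4

Var(Ŷ) = N²·Var(ȳ) = N²·(1 − n/N)·s²/n.
f = 7607/36072 = 0.21088379; Var(ȳ) = 0.78911621·3.28/7607 = 3.4025255 × 10^-4.
Var(Ŷ) = 36072² · (3.4025255 × 10^-4) = 442732.94.
SE(Ŷ) = √(442732.94) = 665.4.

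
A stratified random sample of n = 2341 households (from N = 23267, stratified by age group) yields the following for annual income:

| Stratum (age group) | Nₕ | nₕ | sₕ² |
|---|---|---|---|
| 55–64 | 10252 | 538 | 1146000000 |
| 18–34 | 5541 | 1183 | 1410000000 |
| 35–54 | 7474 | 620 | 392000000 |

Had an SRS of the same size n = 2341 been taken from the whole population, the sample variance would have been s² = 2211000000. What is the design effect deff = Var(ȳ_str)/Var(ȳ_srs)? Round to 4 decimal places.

Var(ȳ_str) = Σ Wₕ²(1−fₕ)sₕ²/nₕ with Wₕ = Nₕ/23267:
  55–64: (10252/23267)²·(1−538/10252)·1146000000/538 = 391857.59
  18–34: (5541/23267)²·(1−1183/5541)·1410000000/1183 = 53165.385
  35–54: (7474/23267)²·(1−620/7474)·392000000/620 = 59828.869
  → Var(ȳ_str) = 504851.84.
Var(ȳ_srs) = (1 − 2341/23267)·2211000000/2341 = 849440.88.
deff = 504851.84 / 849440.88 = 0.5943.

0.5943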